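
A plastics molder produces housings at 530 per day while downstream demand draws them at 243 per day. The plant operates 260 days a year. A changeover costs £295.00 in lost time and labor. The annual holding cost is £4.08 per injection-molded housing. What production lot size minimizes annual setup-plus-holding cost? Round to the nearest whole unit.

Q* ≈ 4,108 housings

Annual demand D = 243 × 260 = 63,180.
Production build-up factor (1 − d/p) = 1 − 243/530 = 0.5415.
Q* = √(2DS / (H(1 − d/p))) = √(2 × 63,180 × 295 / (4.08 × 0.5415)).
= √(37,276,200 / 2.2094) ≈ 4107.549.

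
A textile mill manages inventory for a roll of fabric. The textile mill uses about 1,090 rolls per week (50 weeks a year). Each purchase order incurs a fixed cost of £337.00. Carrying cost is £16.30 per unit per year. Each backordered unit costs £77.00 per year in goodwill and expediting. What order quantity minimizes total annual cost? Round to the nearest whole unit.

Q* ≈ 1,652 rolls

Annual demand D = 1,090 × 50 = 54,500.
With planned backorders, Q* = √(2DS/H) · √((H+B)/B).
√(2DS/H) = √(2 × 54,500 × 337 / 16.3) = 1501.186.
√((H+B)/B) = √((16.3+77)/77) = 1.1008.
Q* ≈ 1652.456.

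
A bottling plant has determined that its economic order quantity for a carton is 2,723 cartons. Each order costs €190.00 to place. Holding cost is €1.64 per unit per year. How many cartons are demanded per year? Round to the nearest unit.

D ≈ 32,000 cartons per year

Squaring Q* = √(2DS/H) gives Q*² = 2DS/H.
From Q* = √(2DS/H): D = Q*²H / (2S) = 2,723² × 1.64 / (2 × 190) = 32000.409.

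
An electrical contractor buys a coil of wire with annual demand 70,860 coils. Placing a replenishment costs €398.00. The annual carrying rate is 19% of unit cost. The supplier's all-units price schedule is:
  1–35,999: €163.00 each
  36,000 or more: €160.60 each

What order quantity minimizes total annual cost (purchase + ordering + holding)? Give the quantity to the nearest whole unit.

Holding cost per unit per year at price C is H = 0.19·C.
For each price level, check whether its EOQ is feasible; otherwise the best quantity at that price is the breakpoint.
EOQ at €163.00 = 1349.5 (feasible in tier 1): TC = 70,860×€163.00 + (70,860/1349.5)×398 + (1349.5/2)×0.19×€163.00 = €11,591,975.33.
EOQ at €160.60 = 1359.6 < 36000, so use break Q=36000: TC = 70,860×€160.60 + (70,860/36000.0)×398 + (36000.0/2)×0.19×€160.60 = €11,930,151.40.
Lowest total cost is €11,591,975.33 at Q = 1349.5.

Q* ≈ 1,350 coils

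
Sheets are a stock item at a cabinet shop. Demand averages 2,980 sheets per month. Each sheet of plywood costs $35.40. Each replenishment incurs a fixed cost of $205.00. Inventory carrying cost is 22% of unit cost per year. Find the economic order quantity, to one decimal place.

Annual demand D = 2,980 × 12 = 35,760.
Holding cost H = 0.22 × $35.40 = $7.7880 per unit per year.
EOQ = √(2DS / H) = √(2 × 35,760 × 205 / 7.788).
= √(14,661,600 / 7.788) = √1,882,588.5978 ≈ 1372.075.

Q* ≈ 1,372.1 sheets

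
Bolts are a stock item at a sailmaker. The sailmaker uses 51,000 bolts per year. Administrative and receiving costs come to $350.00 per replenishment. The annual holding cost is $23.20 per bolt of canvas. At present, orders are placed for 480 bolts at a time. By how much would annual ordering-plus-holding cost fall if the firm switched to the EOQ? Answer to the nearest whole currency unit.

Extra cost ≈ $13,976 per year

EOQ = √(2DS/H) = √(2 × 51,000 × 350 / 23.2) ≈ 1240.48.
Cost at Q* = (D/Q*)S + (Q*/2)H = √(2DSH) ≈ $28,779.16.
Cost at Q = 480: (51,000/480)×350 + (480/2)×23.2 = $37,187.50 + $5,568.00 = $42,755.50.
Excess = $42,755.50 − $28,779.16 = $13,976.34.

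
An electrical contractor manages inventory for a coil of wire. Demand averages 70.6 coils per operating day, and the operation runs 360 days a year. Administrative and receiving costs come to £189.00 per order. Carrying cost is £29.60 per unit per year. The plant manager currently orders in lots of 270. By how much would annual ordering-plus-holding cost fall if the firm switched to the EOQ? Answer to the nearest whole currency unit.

Extra cost ≈ £4,924 per year

Annual demand D = 70.6 × 360 = 25,416.
EOQ = √(2DS/H) = √(2 × 25,416 × 189 / 29.6) ≈ 569.71.
Cost at Q* = (D/Q*)S + (Q*/2)H = √(2DSH) ≈ £16,863.41.
Cost at Q = 270: (25,416/270)×189 + (270/2)×29.6 = £17,791.20 + £3,996.00 = £21,787.20.
Excess = £21,787.20 − £16,863.41 = £4,923.79.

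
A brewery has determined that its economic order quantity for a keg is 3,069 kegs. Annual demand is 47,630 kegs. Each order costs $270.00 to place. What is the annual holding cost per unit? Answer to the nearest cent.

The basic EOQ model gives Q* = √(2DS/H); rearrange for the unknown.
From Q* = √(2DS/H): H = 2DS / Q*² = 2 × 47,630 × 270 / 3,069² = 2.7307.

H ≈ $2.73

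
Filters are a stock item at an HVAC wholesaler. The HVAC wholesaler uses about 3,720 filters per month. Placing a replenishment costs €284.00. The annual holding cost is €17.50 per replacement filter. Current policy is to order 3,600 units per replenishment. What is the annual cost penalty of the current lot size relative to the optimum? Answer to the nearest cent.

Extra cost ≈ €13,956.90 per year

Annual demand D = 3,720 × 12 = 44,640.
EOQ = √(2DS/H) = √(2 × 44,640 × 284 / 17.5) ≈ 1203.70.
Cost at Q* = (D/Q*)S + (Q*/2)H = √(2DSH) ≈ €21,064.70.
Cost at Q = 3,600: (44,640/3,600)×284 + (3,600/2)×17.5 = €3,521.60 + €31,500.00 = €35,021.60.
Excess = €35,021.60 − €21,064.70 = €13,956.90.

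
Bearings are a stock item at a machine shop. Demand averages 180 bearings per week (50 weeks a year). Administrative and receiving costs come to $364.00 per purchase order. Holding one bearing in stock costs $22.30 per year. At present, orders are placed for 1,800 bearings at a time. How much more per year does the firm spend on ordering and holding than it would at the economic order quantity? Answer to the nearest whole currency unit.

Annual demand D = 180 × 50 = 9,000.
EOQ = √(2DS/H) = √(2 × 9,000 × 364 / 22.3) ≈ 542.04.
Cost at Q* = (D/Q*)S + (Q*/2)H = √(2DSH) ≈ $12,087.58.
Cost at Q = 1,800: (9,000/1,800)×364 + (1,800/2)×22.3 = $1,820.00 + $20,070.00 = $21,890.00.
Excess = $21,890.00 − $12,087.58 = $9,802.42.

Extra cost ≈ $9,802 per year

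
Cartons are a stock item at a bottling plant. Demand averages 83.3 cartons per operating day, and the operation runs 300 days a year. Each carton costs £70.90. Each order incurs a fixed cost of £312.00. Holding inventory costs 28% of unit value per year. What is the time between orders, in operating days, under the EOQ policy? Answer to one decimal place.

T ≈ 10.6 days

Annual demand D = 83.3 × 300 = 24,990.
Holding cost H = 0.28 × £70.90 = £19.8520 per unit per year.
The optimal lot size = √(2DS/H) = √(2 × 24,990 × 312 / 19.852) ≈ 886.28.
Cycle time = Q*/D × 300 = 886.28 / 24,990 × 300 ≈ 10.640 days.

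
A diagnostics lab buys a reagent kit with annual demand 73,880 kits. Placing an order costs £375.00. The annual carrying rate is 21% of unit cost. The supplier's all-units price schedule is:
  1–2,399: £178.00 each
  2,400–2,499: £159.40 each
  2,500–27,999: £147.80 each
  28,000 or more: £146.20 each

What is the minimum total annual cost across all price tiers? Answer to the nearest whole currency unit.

TC* ≈ £10,969,344

Holding cost per unit per year at price C is H = 0.21·C.
Evaluate total cost at each tier's feasible EOQ or, if the EOQ is below the tier, at the tier's minimum quantity.
EOQ at £178.00 = 1217.5 (feasible in tier 1): TC = 73,880×£178.00 + (73,880/1217.5)×375 + (1217.5/2)×0.21×£178.00 = £13,196,150.72.
EOQ at £159.40 = 1286.6 < 2400, so use break Q=2400: TC = 73,880×£159.40 + (73,880/2400.0)×375 + (2400.0/2)×0.21×£159.40 = £11,828,184.55.
EOQ at £147.80 = 1336.1 < 2500, so use break Q=2500: TC = 73,880×£147.80 + (73,880/2500.0)×375 + (2500.0/2)×0.21×£147.80 = £10,969,343.50.
EOQ at £146.20 = 1343.4 < 28000, so use break Q=28000: TC = 73,880×£146.20 + (73,880/28000.0)×375 + (28000.0/2)×0.21×£146.20 = £11,232,073.46.
Lowest total cost among the candidates is at Q = 2500.0.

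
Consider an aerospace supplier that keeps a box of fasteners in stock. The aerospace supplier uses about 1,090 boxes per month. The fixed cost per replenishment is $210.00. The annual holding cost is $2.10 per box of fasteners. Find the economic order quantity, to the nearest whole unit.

Q* ≈ 1,617 boxes

Annual demand D = 1,090 × 12 = 13,080.
EOQ = √(2DS / H) = √(2 × 13,080 × 210 / 2.1).
= √(5,493,600 / 2.1) = √2,616,000 ≈ 1617.405.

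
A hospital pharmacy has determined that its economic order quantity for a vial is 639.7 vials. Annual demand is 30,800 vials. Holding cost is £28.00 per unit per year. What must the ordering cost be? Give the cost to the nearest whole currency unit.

S ≈ £186

Squaring Q* = √(2DS/H) gives Q*² = 2DS/H.
From Q* = √(2DS/H): S = Q*²H / (2D) = 639.7² × 28 / (2 × 30,800) = 186.0073.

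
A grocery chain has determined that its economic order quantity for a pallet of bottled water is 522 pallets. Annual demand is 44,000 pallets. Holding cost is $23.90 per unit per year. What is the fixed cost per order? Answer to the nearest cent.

S ≈ $74.00

Squaring Q* = √(2DS/H) gives Q*² = 2DS/H.
From Q* = √(2DS/H): S = Q*²H / (2D) = 522² × 23.9 / (2 × 44,000) = 74.0042.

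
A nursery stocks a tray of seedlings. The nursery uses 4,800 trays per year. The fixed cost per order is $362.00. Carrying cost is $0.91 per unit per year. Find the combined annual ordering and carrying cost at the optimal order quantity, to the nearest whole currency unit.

Q* = √(2DS/H) = √(2 × 4,800 × 362 / 0.91) ≈ 1954.20.
At Q*, ordering cost (D/Q*)S equals holding cost (Q*/2)H, each = √(DSH/2).
Minimum total = √(2DSH) = √(2 × 4,800 × 362 × 0.91) ≈ 1778.323.

TC* ≈ $1,778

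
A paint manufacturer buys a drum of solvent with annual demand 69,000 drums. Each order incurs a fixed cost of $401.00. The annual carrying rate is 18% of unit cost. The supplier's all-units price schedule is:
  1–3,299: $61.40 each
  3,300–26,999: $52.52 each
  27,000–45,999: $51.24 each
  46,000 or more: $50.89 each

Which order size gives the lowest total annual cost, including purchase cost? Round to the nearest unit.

Holding cost per unit per year at price C is H = 0.18·C.
Evaluate total cost at each tier's feasible EOQ or, if the EOQ is below the tier, at the tier's minimum quantity.
EOQ at $61.40 = 2237.6 (feasible in tier 1): TC = 69,000×$61.40 + (69,000/2237.6)×401 + (2237.6/2)×0.18×$61.40 = $4,261,330.46.
EOQ at $52.52 = 2419.4 < 3300, so use break Q=3300: TC = 69,000×$52.52 + (69,000/3300.0)×401 + (3300.0/2)×0.18×$52.52 = $3,647,862.99.
EOQ at $51.24 = 2449.5 < 27000, so use break Q=27000: TC = 69,000×$51.24 + (69,000/27000.0)×401 + (27000.0/2)×0.18×$51.24 = $3,661,097.98.
EOQ at $50.89 = 2457.9 < 46000, so use break Q=46000: TC = 69,000×$50.89 + (69,000/46000.0)×401 + (46000.0/2)×0.18×$50.89 = $3,722,696.10.
Lowest total cost is $3,647,862.99 at Q = 3300.0.

Q* ≈ 3,300 drums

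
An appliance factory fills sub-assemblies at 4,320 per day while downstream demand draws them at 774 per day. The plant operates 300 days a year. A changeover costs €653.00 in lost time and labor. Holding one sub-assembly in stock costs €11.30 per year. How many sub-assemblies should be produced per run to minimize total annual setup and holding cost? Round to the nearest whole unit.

Q* ≈ 5,718 sub-assemblies

Annual demand D = 774 × 300 = 232,200.
Production build-up factor (1 − d/p) = 1 − 774/4,320 = 0.8208.
Q* = √(2DS / (H(1 − d/p))) = √(2 × 232,200 × 653 / (11.3 × 0.8208)).
= √(303,253,200 / 9.2754) ≈ 5717.892.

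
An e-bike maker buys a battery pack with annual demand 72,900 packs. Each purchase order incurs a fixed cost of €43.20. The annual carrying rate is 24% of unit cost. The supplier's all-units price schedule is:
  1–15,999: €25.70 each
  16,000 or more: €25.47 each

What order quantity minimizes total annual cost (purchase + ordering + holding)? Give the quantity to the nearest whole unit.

Holding cost per unit per year at price C is H = 0.24·C.
For each price level, check whether its EOQ is feasible; otherwise the best quantity at that price is the breakpoint.
EOQ at €25.70 = 1010.5 (feasible in tier 1): TC = 72,900×€25.70 + (72,900/1010.5)×43.2 + (1010.5/2)×0.24×€25.70 = €1,879,762.94.
EOQ at €25.47 = 1015.1 < 16000, so use break Q=16000: TC = 72,900×€25.47 + (72,900/16000.0)×43.2 + (16000.0/2)×0.24×€25.47 = €1,905,862.23.
Lowest total cost is €1,879,762.94 at Q = 1010.5.

Q* ≈ 1,011 packs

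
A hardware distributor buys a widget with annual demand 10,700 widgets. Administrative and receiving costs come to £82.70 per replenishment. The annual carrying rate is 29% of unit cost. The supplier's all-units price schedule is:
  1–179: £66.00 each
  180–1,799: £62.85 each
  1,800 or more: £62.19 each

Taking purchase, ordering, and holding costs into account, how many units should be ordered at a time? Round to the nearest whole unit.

Q* ≈ 312 widgets

Holding cost per unit per year at price C is H = 0.29·C.
For each price level, check whether its EOQ is feasible; otherwise the best quantity at that price is the breakpoint.
Tier 1 (£66.00): EOQ = 304.1 exceeds tier's upper bound 179, so this tier is dominated.
EOQ at £62.85 = 311.6 (feasible in tier 2): TC = 10,700×£62.85 + (10,700/311.6)×82.7 + (311.6/2)×0.29×£62.85 = £678,174.52.
EOQ at £62.19 = 313.3 < 1800, so use break Q=1800: TC = 10,700×£62.19 + (10,700/1800.0)×82.7 + (1800.0/2)×0.29×£62.19 = £682,156.20.
Lowest total cost is £678,174.52 at Q = 311.6.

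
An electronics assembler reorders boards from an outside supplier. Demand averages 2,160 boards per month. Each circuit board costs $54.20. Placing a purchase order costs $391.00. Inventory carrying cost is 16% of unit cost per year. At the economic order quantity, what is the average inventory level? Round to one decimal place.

Annual demand D = 2,160 × 12 = 25,920.
Holding cost H = 0.16 × $54.20 = $8.6720 per unit per year.
EOQ = √(2DS/H) = √(2 × 25,920 × 391 / 8.672) ≈ 1528.84.
Average inventory = Q*/2 ≈ 1528.84 / 2 = 764.419.

Average inventory ≈ 764.4 boards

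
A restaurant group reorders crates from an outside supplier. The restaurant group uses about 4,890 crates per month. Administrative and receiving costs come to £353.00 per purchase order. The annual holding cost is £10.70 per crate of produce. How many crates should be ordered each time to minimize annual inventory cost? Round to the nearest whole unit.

Q* ≈ 1,968 crates

Annual demand D = 4,890 × 12 = 58,680.
EOQ = √(2DS / H) = √(2 × 58,680 × 353 / 10.7).
= √(41,428,080 / 10.7) = √3,871,783.1776 ≈ 1967.685.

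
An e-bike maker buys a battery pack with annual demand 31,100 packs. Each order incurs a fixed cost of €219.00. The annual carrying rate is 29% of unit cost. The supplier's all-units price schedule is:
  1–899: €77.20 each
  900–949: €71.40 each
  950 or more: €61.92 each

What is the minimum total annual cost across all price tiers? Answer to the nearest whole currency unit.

Holding cost per unit per year at price C is H = 0.29·C.
For each price level, check whether its EOQ is feasible; otherwise the best quantity at that price is the breakpoint.
EOQ at €77.20 = 780.0 (feasible in tier 1): TC = 31,100×€77.20 + (31,100/780.0)×219 + (780.0/2)×0.29×€77.20 = €2,418,383.24.
EOQ at €71.40 = 811.1 < 900, so use break Q=900: TC = 31,100×€71.40 + (31,100/900.0)×219 + (900.0/2)×0.29×€71.40 = €2,237,425.37.
EOQ at €61.92 = 871.0 < 950, so use break Q=950: TC = 31,100×€61.92 + (31,100/950.0)×219 + (950.0/2)×0.29×€61.92 = €1,941,410.85.
Lowest total cost among the candidates is at Q = 950.0.

TC* ≈ €1,941,411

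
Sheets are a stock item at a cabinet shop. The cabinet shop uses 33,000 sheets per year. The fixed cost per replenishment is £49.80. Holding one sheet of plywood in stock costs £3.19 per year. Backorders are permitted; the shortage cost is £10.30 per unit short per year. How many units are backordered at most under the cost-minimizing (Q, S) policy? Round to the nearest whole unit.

With planned backorders, Q* = √(2DS/H) · √((H+B)/B).
√(2DS/H) = √(2 × 33,000 × 49.8 / 3.19) = 1015.059.
√((H+B)/B) = √((3.19+10.3)/10.3) = 1.1444.
Q* ≈ 1161.659.
S* = Q* · H/(H+B) = 1161.659 × 3.19/13.49 ≈ 274.699.

S* ≈ 275 sheets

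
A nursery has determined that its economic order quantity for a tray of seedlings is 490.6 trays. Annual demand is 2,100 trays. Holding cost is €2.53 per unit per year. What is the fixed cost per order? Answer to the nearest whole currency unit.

Squaring Q* = √(2DS/H) gives Q*² = 2DS/H.
From Q* = √(2DS/H): S = Q*²H / (2D) = 490.6² × 2.53 / (2 × 2,100) = 144.9861.

S ≈ €145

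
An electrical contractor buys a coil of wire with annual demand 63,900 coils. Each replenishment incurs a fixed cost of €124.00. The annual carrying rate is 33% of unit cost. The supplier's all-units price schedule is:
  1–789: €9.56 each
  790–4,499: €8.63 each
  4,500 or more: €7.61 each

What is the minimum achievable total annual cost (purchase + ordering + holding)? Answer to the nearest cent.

Holding cost per unit per year at price C is H = 0.33·C.
For each price level, check whether its EOQ is feasible; otherwise the best quantity at that price is the breakpoint.
Tier 1 (€9.56): EOQ = 2241.3 exceeds tier's upper bound 789, so this tier is dominated.
EOQ at €8.63 = 2358.9 (feasible in tier 2): TC = 63,900×€8.63 + (63,900/2358.9)×124 + (2358.9/2)×0.33×€8.63 = €558,174.98.
EOQ at €7.61 = 2512.0 < 4500, so use break Q=4500: TC = 63,900×€7.61 + (63,900/4500.0)×124 + (4500.0/2)×0.33×€7.61 = €493,690.22.
Lowest total cost among the candidates is at Q = 4500.0.

TC* ≈ €493,690.22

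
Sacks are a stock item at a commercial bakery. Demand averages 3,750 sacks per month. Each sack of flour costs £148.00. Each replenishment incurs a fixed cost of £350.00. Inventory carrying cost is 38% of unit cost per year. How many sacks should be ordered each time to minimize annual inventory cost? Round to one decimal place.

Q* ≈ 748.4 sacks

Annual demand D = 3,750 × 12 = 45,000.
Holding cost H = 0.38 × £148.00 = £56.2400 per unit per year.
EOQ = √(2DS / H) = √(2 × 45,000 × 350 / 56.24).
= √(31,500,000 / 56.24) = √560,099.5733 ≈ 748.398.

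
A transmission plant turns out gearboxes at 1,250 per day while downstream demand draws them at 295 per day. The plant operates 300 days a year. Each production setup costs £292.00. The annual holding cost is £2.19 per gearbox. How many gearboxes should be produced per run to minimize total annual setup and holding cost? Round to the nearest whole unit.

Q* ≈ 5,558 gearboxes

Annual demand D = 295 × 300 = 88,500.
Production build-up factor (1 − d/p) = 1 − 295/1,250 = 0.7640.
Q* = √(2DS / (H(1 − d/p))) = √(2 × 88,500 × 292 / (2.19 × 0.7640)).
= √(51,684,000 / 1.6732) ≈ 5557.882.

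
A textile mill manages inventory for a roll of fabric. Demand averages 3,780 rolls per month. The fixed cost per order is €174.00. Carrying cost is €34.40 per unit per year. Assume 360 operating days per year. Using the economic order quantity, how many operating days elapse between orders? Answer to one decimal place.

Annual demand D = 3,780 × 12 = 45,360.
Q* = √(2DS/H) = √(2 × 45,360 × 174 / 34.4) ≈ 677.40.
Cycle time = Q*/D × 360 = 677.40 / 45,360 × 360 ≈ 5.376 days.

T ≈ 5.4 days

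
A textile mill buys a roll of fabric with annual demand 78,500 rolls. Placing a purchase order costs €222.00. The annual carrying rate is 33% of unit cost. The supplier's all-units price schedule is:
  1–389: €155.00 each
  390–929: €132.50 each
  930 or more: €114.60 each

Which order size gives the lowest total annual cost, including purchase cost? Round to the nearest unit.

Holding cost per unit per year at price C is H = 0.33·C.
Candidates are each tier's EOQ (if it falls in that tier) and each price-break quantity.
Tier 1 (€155.00): EOQ = 825.5 exceeds tier's upper bound 389, so this tier is dominated.
EOQ at €132.50 = 892.8 (feasible in tier 2): TC = 78,500×€132.50 + (78,500/892.8)×222 + (892.8/2)×0.33×€132.50 = €10,440,288.33.
EOQ at €114.60 = 960.0 (feasible in tier 3): TC = 78,500×€114.60 + (78,500/960.0)×222 + (960.0/2)×0.33×€114.60 = €9,032,405.76.
Lowest total cost is €9,032,405.76 at Q = 960.0.

Q* ≈ 960 rolls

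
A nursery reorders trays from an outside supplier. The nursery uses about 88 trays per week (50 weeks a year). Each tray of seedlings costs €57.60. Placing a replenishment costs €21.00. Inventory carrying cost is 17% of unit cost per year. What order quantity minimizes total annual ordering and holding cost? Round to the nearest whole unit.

Q* ≈ 137 trays

Annual demand D = 88 × 50 = 4,400.
Holding cost H = 0.17 × €57.60 = €9.7920 per unit per year.
EOQ = √(2DS / H) = √(2 × 4,400 × 21 / 9.792).
= √(184,800 / 9.792) = √18,872.549 ≈ 137.377.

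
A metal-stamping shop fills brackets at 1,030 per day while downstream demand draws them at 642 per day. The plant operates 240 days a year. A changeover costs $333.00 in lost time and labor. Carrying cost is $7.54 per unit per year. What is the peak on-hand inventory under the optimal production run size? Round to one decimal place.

Annual demand D = 642 × 240 = 154,080.
Production build-up factor (1 − d/p) = 1 − 642/1,030 = 0.3767.
Q* = √(2DS / (H(1 − d/p))) = √(2 × 154,080 × 333 / (7.54 × 0.3767)).
= √(102,617,280 / 2.8403) ≈ 6010.731.
Maximum inventory = Q*(1 − d/p) = 6010.731 × 0.3767 ≈ 2264.237.

I_max ≈ 2,264.2 brackets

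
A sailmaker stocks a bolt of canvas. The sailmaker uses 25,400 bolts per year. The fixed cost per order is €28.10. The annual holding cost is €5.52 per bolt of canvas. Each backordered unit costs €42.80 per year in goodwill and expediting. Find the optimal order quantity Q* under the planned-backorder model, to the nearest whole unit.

With planned backorders, Q* = √(2DS/H) · √((H+B)/B).
√(2DS/H) = √(2 × 25,400 × 28.1 / 5.52) = 508.529.
√((H+B)/B) = √((5.52+42.8)/42.8) = 1.0625.
Q* ≈ 540.327.

Q* ≈ 540 bolts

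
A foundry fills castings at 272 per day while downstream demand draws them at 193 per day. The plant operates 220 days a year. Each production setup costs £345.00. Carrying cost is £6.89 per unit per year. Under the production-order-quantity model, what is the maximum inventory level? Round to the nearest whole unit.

I_max ≈ 1,111 castings

Annual demand D = 193 × 220 = 42,460.
Production build-up factor (1 − d/p) = 1 − 193/272 = 0.2904.
Q* = √(2DS / (H(1 − d/p))) = √(2 × 42,460 × 345 / (6.89 × 0.2904)).
= √(29,297,400 / 2.0011) ≈ 3826.272.
Maximum inventory = Q*(1 − d/p) = 3826.272 × 0.2904 ≈ 1111.307.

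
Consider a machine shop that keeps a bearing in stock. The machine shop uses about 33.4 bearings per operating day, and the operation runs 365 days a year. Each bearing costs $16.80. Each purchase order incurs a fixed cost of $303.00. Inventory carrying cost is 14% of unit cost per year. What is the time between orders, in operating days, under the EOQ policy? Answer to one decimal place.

Annual demand D = 33.4 × 365 = 12,191.
Holding cost H = 0.14 × $16.80 = $2.3520 per unit per year.
Q* = √(2DS/H) = √(2 × 12,191 × 303 / 2.352) ≈ 1772.30.
Cycle time = Q*/D × 365 = 1772.30 / 12,191 × 365 ≈ 53.063 days.

T ≈ 53.1 days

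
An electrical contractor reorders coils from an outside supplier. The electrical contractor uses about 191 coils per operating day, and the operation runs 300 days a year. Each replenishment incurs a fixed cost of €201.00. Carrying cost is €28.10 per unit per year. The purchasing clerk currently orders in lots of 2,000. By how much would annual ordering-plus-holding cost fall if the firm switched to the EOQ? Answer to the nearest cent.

Annual demand D = 191 × 300 = 57,300.
EOQ = √(2DS/H) = √(2 × 57,300 × 201 / 28.1) ≈ 905.39.
Cost at Q* = (D/Q*)S + (Q*/2)H = √(2DSH) ≈ €25,441.55.
Cost at Q = 2,000: (57,300/2,000)×201 + (2,000/2)×28.1 = €5,758.65 + €28,100.00 = €33,858.65.
Excess = €33,858.65 − €25,441.55 = €8,417.10.

Extra cost ≈ €8,417.10 per year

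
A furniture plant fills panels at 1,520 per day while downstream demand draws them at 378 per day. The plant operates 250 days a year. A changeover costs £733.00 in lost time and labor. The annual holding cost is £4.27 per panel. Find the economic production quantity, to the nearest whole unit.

Annual demand D = 378 × 250 = 94,500.
Production build-up factor (1 − d/p) = 1 − 378/1,520 = 0.7513.
Q* = √(2DS / (H(1 − d/p))) = √(2 × 94,500 × 733 / (4.27 × 0.7513)).
= √(138,537,000 / 3.2081) ≈ 6571.397.

Q* ≈ 6,571 panels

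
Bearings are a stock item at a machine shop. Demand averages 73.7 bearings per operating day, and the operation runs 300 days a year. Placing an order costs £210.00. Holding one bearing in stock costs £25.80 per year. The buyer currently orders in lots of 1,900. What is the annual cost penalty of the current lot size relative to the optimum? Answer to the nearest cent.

Annual demand D = 73.7 × 300 = 22,110.
EOQ = √(2DS/H) = √(2 × 22,110 × 210 / 25.8) ≈ 599.94.
Cost at Q* = (D/Q*)S + (Q*/2)H = √(2DSH) ≈ £15,478.50.
Cost at Q = 1,900: (22,110/1,900)×210 + (1,900/2)×25.8 = £2,443.74 + £24,510.00 = £26,953.74.
Excess = £26,953.74 − £15,478.50 = £11,475.24.

Extra cost ≈ £11,475.24 per year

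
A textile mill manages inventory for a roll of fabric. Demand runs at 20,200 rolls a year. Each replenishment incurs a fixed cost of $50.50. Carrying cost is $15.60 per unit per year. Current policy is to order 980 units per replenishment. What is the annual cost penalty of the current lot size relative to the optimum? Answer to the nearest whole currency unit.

Extra cost ≈ $3,043 per year

EOQ = √(2DS/H) = √(2 × 20,200 × 50.5 / 15.6) ≈ 361.64.
Cost at Q* = (D/Q*)S + (Q*/2)H = √(2DSH) ≈ $5,641.55.
Cost at Q = 980: (20,200/980)×50.5 + (980/2)×15.6 = $1,040.92 + $7,644.00 = $8,684.92.
Excess = $8,684.92 − $5,641.55 = $3,043.37.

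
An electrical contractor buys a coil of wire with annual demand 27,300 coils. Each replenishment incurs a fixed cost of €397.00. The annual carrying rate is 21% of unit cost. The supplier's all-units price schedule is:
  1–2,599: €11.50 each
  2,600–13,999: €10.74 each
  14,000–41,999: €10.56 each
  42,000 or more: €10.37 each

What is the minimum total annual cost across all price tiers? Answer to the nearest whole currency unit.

Holding cost per unit per year at price C is H = 0.21·C.
Candidates are each tier's EOQ (if it falls in that tier) and each price-break quantity.
Tier 1 (€11.50): EOQ = 2995.9 exceeds tier's upper bound 2599, so this tier is dominated.
EOQ at €10.74 = 3100.1 (feasible in tier 2): TC = 27,300×€10.74 + (27,300/3100.1)×397 + (3100.1/2)×0.21×€10.74 = €300,194.03.
EOQ at €10.56 = 3126.4 < 14000, so use break Q=14000: TC = 27,300×€10.56 + (27,300/14000.0)×397 + (14000.0/2)×0.21×€10.56 = €304,585.35.
EOQ at €10.37 = 3155.0 < 42000, so use break Q=42000: TC = 27,300×€10.37 + (27,300/42000.0)×397 + (42000.0/2)×0.21×€10.37 = €329,090.75.
Lowest total cost among the candidates is at Q = 3100.1.

TC* ≈ €300,194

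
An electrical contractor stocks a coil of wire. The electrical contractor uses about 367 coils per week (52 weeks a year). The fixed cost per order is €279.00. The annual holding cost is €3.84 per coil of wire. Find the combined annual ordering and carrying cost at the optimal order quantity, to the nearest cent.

TC* ≈ €6,394.66

Annual demand D = 367 × 52 = 19,084.
The optimal lot size = √(2DS/H) = √(2 × 19,084 × 279 / 3.84) ≈ 1665.28.
At Q*, ordering cost (D/Q*)S equals holding cost (Q*/2)H, each = √(DSH/2).
Minimum total = √(2DSH) = √(2 × 19,084 × 279 × 3.84) ≈ 6394.659.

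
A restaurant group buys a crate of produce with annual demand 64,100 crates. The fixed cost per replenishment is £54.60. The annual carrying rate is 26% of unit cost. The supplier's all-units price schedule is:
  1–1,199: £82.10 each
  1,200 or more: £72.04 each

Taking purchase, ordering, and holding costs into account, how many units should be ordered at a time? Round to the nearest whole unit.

Holding cost per unit per year at price C is H = 0.26·C.
Candidates are each tier's EOQ (if it falls in that tier) and each price-break quantity.
EOQ at £82.10 = 572.6 (feasible in tier 1): TC = 64,100×£82.10 + (64,100/572.6)×54.6 + (572.6/2)×0.26×£82.10 = £5,274,833.58.
EOQ at £72.04 = 611.3 < 1200, so use break Q=1200: TC = 64,100×£72.04 + (64,100/1200.0)×54.6 + (1200.0/2)×0.26×£72.04 = £4,631,918.79.
Lowest total cost is £4,631,918.79 at Q = 1200.0.

Q* ≈ 1,200 crates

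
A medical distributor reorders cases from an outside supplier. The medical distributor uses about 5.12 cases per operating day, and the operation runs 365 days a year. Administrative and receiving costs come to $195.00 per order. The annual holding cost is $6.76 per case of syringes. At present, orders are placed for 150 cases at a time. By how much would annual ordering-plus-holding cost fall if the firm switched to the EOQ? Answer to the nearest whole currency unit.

Annual demand D = 5.12 × 365 = 1,868.8.
EOQ = √(2DS/H) = √(2 × 1,868.8 × 195 / 6.76) ≈ 328.35.
Cost at Q* = (D/Q*)S + (Q*/2)H = √(2DSH) ≈ $2,219.66.
Cost at Q = 150: (1,868.8/150)×195 + (150/2)×6.76 = $2,429.44 + $507.00 = $2,936.44.
Excess = $2,936.44 − $2,219.66 = $716.78.

Extra cost ≈ $717 per year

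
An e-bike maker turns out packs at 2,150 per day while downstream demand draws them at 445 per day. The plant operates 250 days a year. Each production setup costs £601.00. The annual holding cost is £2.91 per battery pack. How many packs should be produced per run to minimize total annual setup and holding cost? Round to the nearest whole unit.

Annual demand D = 445 × 250 = 111,250.
Production build-up factor (1 − d/p) = 1 − 445/2,150 = 0.7930.
Q* = √(2DS / (H(1 − d/p))) = √(2 × 111,250 × 601 / (2.91 × 0.7930)).
= √(133,722,500 / 2.3077) ≈ 7612.246.

Q* ≈ 7,612 packs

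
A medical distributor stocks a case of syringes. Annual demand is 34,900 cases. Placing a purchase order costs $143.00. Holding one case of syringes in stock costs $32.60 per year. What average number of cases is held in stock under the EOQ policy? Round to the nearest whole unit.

Average inventory ≈ 277 cases

EOQ = √(2DS/H) = √(2 × 34,900 × 143 / 32.6) ≈ 553.33.
Average inventory = Q*/2 ≈ 553.33 / 2 = 276.667.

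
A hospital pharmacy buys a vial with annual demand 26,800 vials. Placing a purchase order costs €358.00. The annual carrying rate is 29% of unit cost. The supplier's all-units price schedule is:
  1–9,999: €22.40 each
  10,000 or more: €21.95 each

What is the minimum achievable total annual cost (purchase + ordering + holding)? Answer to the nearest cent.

TC* ≈ €611,484.70

Holding cost per unit per year at price C is H = 0.29·C.
For each price level, check whether its EOQ is feasible; otherwise the best quantity at that price is the breakpoint.
EOQ at €22.40 = 1718.7 (feasible in tier 1): TC = 26,800×€22.40 + (26,800/1718.7)×358 + (1718.7/2)×0.29×€22.40 = €611,484.70.
EOQ at €21.95 = 1736.2 < 10000, so use break Q=10000: TC = 26,800×€21.95 + (26,800/10000.0)×358 + (10000.0/2)×0.29×€21.95 = €621,046.94.
Lowest total cost among the candidates is at Q = 1718.7.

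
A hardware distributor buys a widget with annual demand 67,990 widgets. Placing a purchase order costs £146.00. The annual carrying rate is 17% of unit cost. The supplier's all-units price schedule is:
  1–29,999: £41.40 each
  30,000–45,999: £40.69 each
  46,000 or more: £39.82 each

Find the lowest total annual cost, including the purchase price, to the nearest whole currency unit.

Holding cost per unit per year at price C is H = 0.17·C.
Evaluate total cost at each tier's feasible EOQ or, if the EOQ is below the tier, at the tier's minimum quantity.
EOQ at £41.40 = 1679.5 (feasible in tier 1): TC = 67,990×£41.40 + (67,990/1679.5)×146 + (1679.5/2)×0.17×£41.40 = £2,826,606.57.
EOQ at £40.69 = 1694.1 < 30000, so use break Q=30000: TC = 67,990×£40.69 + (67,990/30000.0)×146 + (30000.0/2)×0.17×£40.69 = £2,870,603.48.
EOQ at £39.82 = 1712.5 < 46000, so use break Q=46000: TC = 67,990×£39.82 + (67,990/46000.0)×146 + (46000.0/2)×0.17×£39.82 = £2,863,273.79.
Lowest total cost among the candidates is at Q = 1679.5.

TC* ≈ £2,826,607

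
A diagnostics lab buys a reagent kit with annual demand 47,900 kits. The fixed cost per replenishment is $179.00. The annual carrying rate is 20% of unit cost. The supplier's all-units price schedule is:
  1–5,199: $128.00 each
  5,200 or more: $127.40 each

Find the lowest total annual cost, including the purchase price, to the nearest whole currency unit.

Holding cost per unit per year at price C is H = 0.20·C.
Candidates are each tier's EOQ (if it falls in that tier) and each price-break quantity.
EOQ at $128.00 = 818.4 (feasible in tier 1): TC = 47,900×$128.00 + (47,900/818.4)×179 + (818.4/2)×0.20×$128.00 = $6,152,152.18.
EOQ at $127.40 = 820.4 < 5200, so use break Q=5200: TC = 47,900×$127.40 + (47,900/5200.0)×179 + (5200.0/2)×0.20×$127.40 = $6,170,356.87.
Lowest total cost among the candidates is at Q = 818.4.

TC* ≈ $6,152,152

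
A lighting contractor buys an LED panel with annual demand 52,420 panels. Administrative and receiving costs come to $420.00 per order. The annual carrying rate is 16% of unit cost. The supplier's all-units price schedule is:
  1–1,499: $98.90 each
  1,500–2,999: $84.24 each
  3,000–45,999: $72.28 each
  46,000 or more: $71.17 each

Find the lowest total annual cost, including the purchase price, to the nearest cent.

TC* ≈ $3,813,603.60

Holding cost per unit per year at price C is H = 0.16·C.
Candidates are each tier's EOQ (if it falls in that tier) and each price-break quantity.
Tier 1 ($98.90): EOQ = 1668.1 exceeds tier's upper bound 1499, so this tier is dominated.
EOQ at $84.24 = 1807.5 (feasible in tier 2): TC = 52,420×$84.24 + (52,420/1807.5)×420 + (1807.5/2)×0.16×$84.24 = $4,440,222.48.
EOQ at $72.28 = 1951.3 < 3000, so use break Q=3000: TC = 52,420×$72.28 + (52,420/3000.0)×420 + (3000.0/2)×0.16×$72.28 = $3,813,603.60.
EOQ at $71.17 = 1966.4 < 46000, so use break Q=46000: TC = 52,420×$71.17 + (52,420/46000.0)×420 + (46000.0/2)×0.16×$71.17 = $3,993,115.62.
Lowest total cost among the candidates is at Q = 3000.0.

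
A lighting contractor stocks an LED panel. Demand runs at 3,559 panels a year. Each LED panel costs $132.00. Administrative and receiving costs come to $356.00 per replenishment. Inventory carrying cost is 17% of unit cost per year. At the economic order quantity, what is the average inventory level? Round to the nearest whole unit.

Holding cost H = 0.17 × $132.00 = $22.4400 per unit per year.
Q* = √(2DS/H) = √(2 × 3,559 × 356 / 22.44) ≈ 336.04.
Average inventory = Q*/2 ≈ 336.04 / 2 = 168.021.

Average inventory ≈ 168 panels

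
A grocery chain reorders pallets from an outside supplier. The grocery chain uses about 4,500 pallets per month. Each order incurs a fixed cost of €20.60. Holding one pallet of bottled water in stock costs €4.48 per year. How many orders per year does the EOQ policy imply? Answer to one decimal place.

N ≈ 76.6 orders per year

Annual demand D = 4,500 × 12 = 54,000.
The optimal lot size = √(2DS/H) = √(2 × 54,000 × 20.6 / 4.48) ≈ 704.70.
Orders per year = D / Q* = 54,000 / 704.70 ≈ 76.628.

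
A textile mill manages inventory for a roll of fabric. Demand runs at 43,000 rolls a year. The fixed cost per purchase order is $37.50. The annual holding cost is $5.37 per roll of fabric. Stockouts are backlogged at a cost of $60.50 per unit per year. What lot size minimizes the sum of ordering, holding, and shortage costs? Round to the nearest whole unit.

With planned backorders, Q* = √(2DS/H) · √((H+B)/B).
√(2DS/H) = √(2 × 43,000 × 37.5 / 5.37) = 774.957.
√((H+B)/B) = √((5.37+60.5)/60.5) = 1.0434.
Q* ≈ 808.619.

Q* ≈ 809 rolls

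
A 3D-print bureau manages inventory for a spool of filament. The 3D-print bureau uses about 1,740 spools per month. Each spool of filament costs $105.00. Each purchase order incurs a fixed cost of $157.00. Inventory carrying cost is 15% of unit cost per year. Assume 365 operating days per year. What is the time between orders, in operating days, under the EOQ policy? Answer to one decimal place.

Annual demand D = 1,740 × 12 = 20,880.
Holding cost H = 0.15 × $105.00 = $15.7500 per unit per year.
Q* = √(2DS/H) = √(2 × 20,880 × 157 / 15.75) ≈ 645.19.
Cycle time = Q*/D × 365 = 645.19 / 20,880 × 365 ≈ 11.279 days.

T ≈ 11.3 days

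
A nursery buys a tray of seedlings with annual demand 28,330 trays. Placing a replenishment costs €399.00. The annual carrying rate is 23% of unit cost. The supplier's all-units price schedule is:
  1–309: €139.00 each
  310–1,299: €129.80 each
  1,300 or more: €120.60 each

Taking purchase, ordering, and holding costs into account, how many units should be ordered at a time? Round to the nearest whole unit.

Q* ≈ 1,300 trays

Holding cost per unit per year at price C is H = 0.23·C.
Candidates are each tier's EOQ (if it falls in that tier) and each price-break quantity.
Tier 1 (€139.00): EOQ = 840.9 exceeds tier's upper bound 309, so this tier is dominated.
EOQ at €129.80 = 870.2 (feasible in tier 2): TC = 28,330×€129.80 + (28,330/870.2)×399 + (870.2/2)×0.23×€129.80 = €3,703,213.21.
EOQ at €120.60 = 902.8 < 1300, so use break Q=1300: TC = 28,330×€120.60 + (28,330/1300.0)×399 + (1300.0/2)×0.23×€120.60 = €3,443,322.83.
Lowest total cost is €3,443,322.83 at Q = 1300.0.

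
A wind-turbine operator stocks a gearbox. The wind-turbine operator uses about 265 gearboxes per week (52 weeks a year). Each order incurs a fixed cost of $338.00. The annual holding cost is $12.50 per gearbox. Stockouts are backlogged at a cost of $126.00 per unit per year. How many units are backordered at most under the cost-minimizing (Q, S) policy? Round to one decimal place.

Annual demand D = 265 × 52 = 13,780.
With planned backorders, Q* = √(2DS/H) · √((H+B)/B).
√(2DS/H) = √(2 × 13,780 × 338 / 12.5) = 863.263.
√((H+B)/B) = √((12.5+126)/126) = 1.0484.
Q* ≈ 905.071.
S* = Q* · H/(H+B) = 905.071 × 12.5/138.5 ≈ 81.685.

S* ≈ 81.7 gearboxes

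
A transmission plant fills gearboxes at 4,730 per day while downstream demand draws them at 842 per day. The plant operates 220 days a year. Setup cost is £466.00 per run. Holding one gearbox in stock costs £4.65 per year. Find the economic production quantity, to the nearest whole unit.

Annual demand D = 842 × 220 = 185,240.
Production build-up factor (1 − d/p) = 1 − 842/4,730 = 0.8220.
Q* = √(2DS / (H(1 − d/p))) = √(2 × 185,240 × 466 / (4.65 × 0.8220)).
= √(172,643,680 / 3.8222) ≈ 6720.728.

Q* ≈ 6,721 gearboxes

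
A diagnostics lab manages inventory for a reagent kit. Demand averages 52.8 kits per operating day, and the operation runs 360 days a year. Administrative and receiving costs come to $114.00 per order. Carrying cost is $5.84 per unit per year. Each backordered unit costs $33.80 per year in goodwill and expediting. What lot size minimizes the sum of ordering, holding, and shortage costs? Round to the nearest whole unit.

Q* ≈ 933 kits

Annual demand D = 52.8 × 360 = 19,008.
With planned backorders, Q* = √(2DS/H) · √((H+B)/B).
√(2DS/H) = √(2 × 19,008 × 114 / 5.84) = 861.448.
√((H+B)/B) = √((5.84+33.8)/33.8) = 1.0830.
Q* ≈ 932.906.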